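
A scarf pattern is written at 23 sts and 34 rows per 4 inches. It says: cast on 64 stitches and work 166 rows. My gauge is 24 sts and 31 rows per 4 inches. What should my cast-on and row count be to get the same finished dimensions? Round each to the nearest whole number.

Cast on 67 stitches; work 151 rows.

Stitches: 64 × 24/23 = 66.78 → 67.
Rows: 166 × 31/34 = 151.35 → 151.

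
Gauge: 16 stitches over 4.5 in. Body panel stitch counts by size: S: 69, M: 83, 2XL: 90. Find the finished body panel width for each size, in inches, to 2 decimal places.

16/4.5 = 3.556 sts per in.
S: 69 / 3.556 = 19.406 → 19.41 in.
M: 83 / 3.556 = 23.344 → 23.34 in.
2XL: 90 / 3.556 = 25.312 → 25.31 in.

S 19.41 inches; M 23.34 inches; 2XL 25.31 inches.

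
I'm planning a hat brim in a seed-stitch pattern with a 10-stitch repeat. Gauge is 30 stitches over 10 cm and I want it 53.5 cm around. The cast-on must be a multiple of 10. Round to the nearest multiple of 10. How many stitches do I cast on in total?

160 stitches.

30 / 10 = 3 sts per cm.
53.5 × 3 = 160.50 sts.
Nearest multiple of 10: 160.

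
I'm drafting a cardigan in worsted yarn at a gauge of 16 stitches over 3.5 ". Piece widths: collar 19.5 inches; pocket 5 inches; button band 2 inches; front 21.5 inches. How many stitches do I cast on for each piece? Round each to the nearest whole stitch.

Rate = 16/3.5 = 4.571 sts per in.
collar: 19.5 × 4.571 = 89.14 → 89.
pocket: 5 × 4.571 = 22.86 → 23.
button band: 2 × 4.571 = 9.14 → 9.
front: 21.5 × 4.571 = 98.29 → 98.

collar 89; pocket 23; button band 9; front 98.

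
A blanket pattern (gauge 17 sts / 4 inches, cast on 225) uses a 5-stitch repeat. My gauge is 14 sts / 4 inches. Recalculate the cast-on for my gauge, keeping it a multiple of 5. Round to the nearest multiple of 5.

225 × 14 / 17 = 185.29.
Nearest multiple of 5: 185.

Cast on 185 stitches.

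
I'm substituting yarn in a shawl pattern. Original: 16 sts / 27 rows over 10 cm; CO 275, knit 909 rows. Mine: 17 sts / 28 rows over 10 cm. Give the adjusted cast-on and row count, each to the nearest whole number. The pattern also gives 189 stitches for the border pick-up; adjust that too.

Stitches: 275 × 17/16 = 292.19 → 292.
Rows: 909 × 28/27 = 942.67 → 943.
border pick-up: 189 × 17/16 = 200.81 → 201.

Cast on 292 stitches; work 943 rows; border pick-up 201 stitches.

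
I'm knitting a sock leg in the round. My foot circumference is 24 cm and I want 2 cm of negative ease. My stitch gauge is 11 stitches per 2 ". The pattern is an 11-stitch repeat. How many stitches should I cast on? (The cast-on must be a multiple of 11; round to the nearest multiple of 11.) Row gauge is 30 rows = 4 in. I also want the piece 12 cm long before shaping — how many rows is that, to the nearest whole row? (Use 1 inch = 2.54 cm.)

Cast on 44 stitches; work 35 rows.

Finished = 24 − 2 = 22 cm.
22 cm × 1/2.54 = 8.66 inches.
11/2 = 5.5 sts per in; 8.66 × 5.5 = 47.64 sts.
Nearest multiple of 11 → 44.
12 cm = 4.72 inches; × 7.5 = 35.43 → 35 rows.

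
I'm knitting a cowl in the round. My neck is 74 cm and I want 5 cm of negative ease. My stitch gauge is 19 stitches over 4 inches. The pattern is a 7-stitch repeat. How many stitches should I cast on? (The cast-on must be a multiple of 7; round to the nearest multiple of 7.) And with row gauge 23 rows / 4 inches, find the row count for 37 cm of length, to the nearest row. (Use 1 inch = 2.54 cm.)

Finished = 74 − 5 = 69 cm.
69 cm × 1/2.54 = 27.17 inches.
19/4 = 4.75 sts per in; 27.17 × 4.75 = 129.04 sts.
Nearest multiple of 7 → 126.
37 cm = 14.57 inches; × 5.75 = 83.76 → 84 rows.

Cast on 126 stitches; work 84 rows.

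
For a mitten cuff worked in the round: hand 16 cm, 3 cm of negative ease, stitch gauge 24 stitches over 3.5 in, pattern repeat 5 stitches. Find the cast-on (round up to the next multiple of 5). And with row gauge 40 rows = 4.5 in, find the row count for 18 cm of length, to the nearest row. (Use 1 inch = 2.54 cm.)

Finished = 16 − 3 = 13 cm.
13 cm × 1/2.54 = 5.12 inches.
24/3.5 = 6.857 sts per in; 5.12 × 6.857 = 35.10 sts.
Next multiple of 5 → 40.
18 cm = 7.09 inches; × 8.889 = 62.99 → 63 rows.

Cast on 40 stitches; work 63 rows.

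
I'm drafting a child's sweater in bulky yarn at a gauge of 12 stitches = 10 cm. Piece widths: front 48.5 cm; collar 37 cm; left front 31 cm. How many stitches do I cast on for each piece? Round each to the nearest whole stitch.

Rate = 12/10 = 1.2 sts per cm.
front: 48.5 × 1.2 = 58.20 → 58.
collar: 37 × 1.2 = 44.40 → 44.
left front: 31 × 1.2 = 37.20 → 37.

front 58; collar 44; left front 37.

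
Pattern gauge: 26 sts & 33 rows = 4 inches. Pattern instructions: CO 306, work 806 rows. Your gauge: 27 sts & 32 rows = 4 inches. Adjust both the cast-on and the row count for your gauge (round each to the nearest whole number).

Stitches: 306 × 27/26 = 317.77 → 318.
Rows: 806 × 32/33 = 781.58 → 782.

Cast on 318 stitches; work 782 rows.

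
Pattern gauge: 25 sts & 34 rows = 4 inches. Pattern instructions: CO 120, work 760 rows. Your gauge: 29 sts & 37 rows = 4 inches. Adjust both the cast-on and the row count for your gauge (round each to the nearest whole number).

Cast on 139 stitches; work 827 rows.

Stitches: 120 × 29/25 = 139.20 → 139.
Rows: 760 × 37/34 = 827.06 → 827.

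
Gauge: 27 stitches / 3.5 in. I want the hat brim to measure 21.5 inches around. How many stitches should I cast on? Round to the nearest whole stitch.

27 stitches / 3.5 in = 7.714 stitches per inch.
21.5 × 7.714 = 165.86 stitches.
Round to nearest → 166.

166 stitches.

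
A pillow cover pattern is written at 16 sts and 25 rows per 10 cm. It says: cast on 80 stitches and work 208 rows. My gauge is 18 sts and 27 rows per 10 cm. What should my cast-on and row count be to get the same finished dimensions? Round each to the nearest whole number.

Cast on 90 stitches; work 225 rows.

Stitches: 80 × 18/16 = 90.00 → 90.
Rows: 208 × 27/25 = 224.64 → 225.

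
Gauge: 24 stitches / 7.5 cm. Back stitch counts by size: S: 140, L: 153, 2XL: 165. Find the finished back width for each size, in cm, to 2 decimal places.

S 43.75 cm; L 47.81 cm; 2XL 51.56 cm.

24/7.5 = 3.2 sts per cm.
S: 140 / 3.2 = 43.750 → 43.75 cm.
L: 153 / 3.2 = 47.812 → 47.81 cm.
2XL: 165 / 3.2 = 51.562 → 51.56 cm.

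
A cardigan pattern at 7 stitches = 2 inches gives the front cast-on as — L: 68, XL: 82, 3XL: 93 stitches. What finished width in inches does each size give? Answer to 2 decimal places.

7/2 = 3.5 sts per in.
L: 68 / 3.5 = 19.429 → 19.43 in.
XL: 82 / 3.5 = 23.429 → 23.43 in.
3XL: 93 / 3.5 = 26.571 → 26.57 in.

L 19.43 inches; XL 23.43 inches; 3XL 26.57 inches.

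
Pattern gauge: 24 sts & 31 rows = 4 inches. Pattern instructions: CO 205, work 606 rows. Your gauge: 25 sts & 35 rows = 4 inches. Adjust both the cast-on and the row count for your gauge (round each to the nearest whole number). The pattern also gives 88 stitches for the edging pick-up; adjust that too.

Stitches: 205 × 25/24 = 213.54 → 214.
Rows: 606 × 35/31 = 684.19 → 684.
edging pick-up: 88 × 25/24 = 91.67 → 92.

Cast on 214 stitches; work 684 rows; edging pick-up 92 stitches.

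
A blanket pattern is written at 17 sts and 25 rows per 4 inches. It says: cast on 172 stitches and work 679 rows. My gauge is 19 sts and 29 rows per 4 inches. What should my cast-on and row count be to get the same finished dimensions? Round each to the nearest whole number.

Stitches: 172 × 19/17 = 192.24 → 192.
Rows: 679 × 29/25 = 787.64 → 788.

Cast on 192 stitches; work 788 rows.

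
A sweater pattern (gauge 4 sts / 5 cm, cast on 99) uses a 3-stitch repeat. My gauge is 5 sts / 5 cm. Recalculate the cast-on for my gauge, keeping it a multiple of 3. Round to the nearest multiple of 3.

Cast on 123 stitches.

99 × 5 / 4 = 123.75.
Nearest multiple of 3: 123.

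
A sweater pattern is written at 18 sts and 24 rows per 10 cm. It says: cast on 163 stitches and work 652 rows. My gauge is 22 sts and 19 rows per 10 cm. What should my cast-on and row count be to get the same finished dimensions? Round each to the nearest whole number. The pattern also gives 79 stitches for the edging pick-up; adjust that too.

Stitches: 163 × 22/18 = 199.22 → 199.
Rows: 652 × 19/24 = 516.17 → 516.
edging pick-up: 79 × 22/18 = 96.56 → 97.

Cast on 199 stitches; work 516 rows; edging pick-up 97 stitches.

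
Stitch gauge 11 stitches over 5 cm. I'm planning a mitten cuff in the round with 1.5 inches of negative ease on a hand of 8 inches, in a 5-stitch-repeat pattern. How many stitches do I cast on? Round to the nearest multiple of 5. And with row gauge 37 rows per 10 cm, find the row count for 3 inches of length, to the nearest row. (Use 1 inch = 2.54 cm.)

Cast on 35 stitches; work 28 rows.

Finished = 8 − 1.5 = 6.5 inches.
6.5 inches × 2.54 = 16.51 cm.
11/5 = 2.2 sts per cm; 16.51 × 2.2 = 36.32 sts.
Nearest multiple of 5 → 35.
3 inches = 7.62 cm; × 3.7 = 28.19 → 28 rows.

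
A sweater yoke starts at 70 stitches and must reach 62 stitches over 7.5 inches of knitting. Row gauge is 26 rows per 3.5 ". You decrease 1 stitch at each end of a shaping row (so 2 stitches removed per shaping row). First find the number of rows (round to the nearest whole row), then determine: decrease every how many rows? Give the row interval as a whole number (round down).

Rows = 7.5 × 7.429 = 55.7 → 56 rows.
Stitches to remove: 8 → 4 shaping rows (at 2 st each).
56 / 4 = 14.00 → every 14 rows.

Decrease every 14th row.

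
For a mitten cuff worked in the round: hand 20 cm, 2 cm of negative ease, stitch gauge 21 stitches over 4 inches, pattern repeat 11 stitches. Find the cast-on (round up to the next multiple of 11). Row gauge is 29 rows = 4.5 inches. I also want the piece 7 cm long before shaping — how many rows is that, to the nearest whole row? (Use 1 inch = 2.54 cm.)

Finished = 20 − 2 = 18 cm.
18 cm × 1/2.54 = 7.09 inches.
21/4 = 5.25 sts per in; 7.09 × 5.25 = 37.20 sts.
Next multiple of 11 → 44.
7 cm = 2.76 inches; × 6.444 = 17.76 → 18 rows.

Cast on 44 stitches; work 18 rows.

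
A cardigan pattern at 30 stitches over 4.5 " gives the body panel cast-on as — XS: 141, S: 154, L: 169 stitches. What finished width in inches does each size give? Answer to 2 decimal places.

30/4.5 = 6.667 sts per in.
XS: 141 / 6.667 = 21.150 → 21.15 in.
S: 154 / 6.667 = 23.100 → 23.10 in.
L: 169 / 6.667 = 25.350 → 25.35 in.

XS 21.15 inches; S 23.10 inches; L 25.35 inches.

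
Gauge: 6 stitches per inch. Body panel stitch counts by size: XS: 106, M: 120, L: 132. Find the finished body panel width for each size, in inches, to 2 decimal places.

6/1 = 6 sts per in.
XS: 106 / 6 = 17.667 → 17.67 in.
M: 120 / 6 = 20.000 → 20.00 in.
L: 132 / 6 = 22.000 → 22.00 in.

XS 17.67 inches; M 20.00 inches; L 22.00 inches.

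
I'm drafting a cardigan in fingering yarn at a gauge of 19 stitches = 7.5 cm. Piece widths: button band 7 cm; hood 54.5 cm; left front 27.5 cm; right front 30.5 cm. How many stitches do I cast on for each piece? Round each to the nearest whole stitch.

Rate = 19/7.5 = 2.533 sts per cm.
button band: 7 × 2.533 = 17.73 → 18.
hood: 54.5 × 2.533 = 138.07 → 138.
left front: 27.5 × 2.533 = 69.67 → 70.
right front: 30.5 × 2.533 = 77.27 → 77.

button band 18; hood 138; left front 70; right front 77.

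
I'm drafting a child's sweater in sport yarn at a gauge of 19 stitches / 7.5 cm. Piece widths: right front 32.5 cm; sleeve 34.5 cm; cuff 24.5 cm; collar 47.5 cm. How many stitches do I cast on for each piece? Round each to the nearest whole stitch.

right front 82; sleeve 87; cuff 62; collar 120.

Rate = 19/7.5 = 2.533 sts per cm.
right front: 32.5 × 2.533 = 82.33 → 82.
sleeve: 34.5 × 2.533 = 87.40 → 87.
cuff: 24.5 × 2.533 = 62.07 → 62.
collar: 47.5 × 2.533 = 120.33 → 120.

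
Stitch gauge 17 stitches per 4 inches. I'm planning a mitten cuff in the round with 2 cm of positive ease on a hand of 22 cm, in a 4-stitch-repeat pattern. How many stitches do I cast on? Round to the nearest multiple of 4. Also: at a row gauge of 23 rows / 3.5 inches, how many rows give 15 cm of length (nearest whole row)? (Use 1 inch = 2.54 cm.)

Cast on 40 stitches; work 39 rows.

Finished = 22 + 2 = 24 cm.
24 cm × 1/2.54 = 9.45 inches.
17/4 = 4.25 sts per in; 9.45 × 4.25 = 40.16 sts.
Nearest multiple of 4 → 40.
15 cm = 5.91 inches; × 6.571 = 38.81 → 39 rows.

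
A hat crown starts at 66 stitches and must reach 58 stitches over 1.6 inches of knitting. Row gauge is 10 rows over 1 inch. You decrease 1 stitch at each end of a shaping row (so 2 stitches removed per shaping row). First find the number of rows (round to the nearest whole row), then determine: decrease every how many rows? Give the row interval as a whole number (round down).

Rows = 1.6 × 10 = 16.0 → 16 rows.
Stitches to remove: 8 → 4 shaping rows (at 2 st each).
16 / 4 = 4.00 → every 4 rows.

Decrease every 4th row.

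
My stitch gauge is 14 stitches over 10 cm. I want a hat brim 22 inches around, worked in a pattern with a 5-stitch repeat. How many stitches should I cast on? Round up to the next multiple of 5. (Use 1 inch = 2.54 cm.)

22 in = 22 × 2.54 = 55.88 cm.
14 / 10 = 1.4 sts/cm.
55.88 × 1.4 = 78.23 sts.
→ 80.

80 stitches.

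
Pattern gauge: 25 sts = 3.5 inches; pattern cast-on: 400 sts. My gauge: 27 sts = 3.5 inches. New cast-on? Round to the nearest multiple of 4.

Scale factor = 27 / 25 = 1.080.
400 × 27 / 25 = 432.00 sts.

432 stitches.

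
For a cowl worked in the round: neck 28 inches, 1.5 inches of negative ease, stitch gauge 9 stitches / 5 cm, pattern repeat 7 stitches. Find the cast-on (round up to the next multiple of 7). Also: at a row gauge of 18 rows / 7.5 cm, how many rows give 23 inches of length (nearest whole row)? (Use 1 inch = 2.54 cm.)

Finished = 28 − 1.5 = 26.5 inches.
26.5 inches × 2.54 = 67.31 cm.
9/5 = 1.8 sts per cm; 67.31 × 1.8 = 121.16 sts.
Next multiple of 7 → 126.
23 inches = 58.42 cm; × 2.4 = 140.21 → 140 rows.

Cast on 126 stitches; work 140 rows.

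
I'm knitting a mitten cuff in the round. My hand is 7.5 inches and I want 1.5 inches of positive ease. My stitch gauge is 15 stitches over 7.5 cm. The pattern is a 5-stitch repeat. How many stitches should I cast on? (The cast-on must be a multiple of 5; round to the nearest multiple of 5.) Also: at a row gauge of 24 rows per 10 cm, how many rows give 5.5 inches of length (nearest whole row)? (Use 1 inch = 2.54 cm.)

Finished = 7.5 + 1.5 = 9 inches.
9 inches × 2.54 = 22.86 cm.
15/7.5 = 2 sts per cm; 22.86 × 2 = 45.72 sts.
Nearest multiple of 5 → 45.
5.5 inches = 13.97 cm; × 2.4 = 33.53 → 34 rows.

Cast on 45 stitches; work 34 rows.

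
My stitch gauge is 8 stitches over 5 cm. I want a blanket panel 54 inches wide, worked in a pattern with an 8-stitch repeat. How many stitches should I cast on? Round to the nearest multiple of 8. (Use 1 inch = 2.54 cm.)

54 in = 54 × 2.54 = 137.16 cm.
8 / 5 = 1.6 sts/cm.
137.16 × 1.6 = 219.46 sts.
→ 216.

Cast on 216 stitches.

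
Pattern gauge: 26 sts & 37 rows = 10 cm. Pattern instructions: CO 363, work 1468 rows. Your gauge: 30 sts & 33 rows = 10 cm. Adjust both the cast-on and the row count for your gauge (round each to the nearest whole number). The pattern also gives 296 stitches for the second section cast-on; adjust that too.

Cast on 419 stitches; work 1309 rows; second section cast-on 342 stitches.

Stitches: 363 × 30/26 = 418.85 → 419.
Rows: 1468 × 33/37 = 1309.30 → 1309.
second section cast-on: 296 × 30/26 = 341.54 → 342.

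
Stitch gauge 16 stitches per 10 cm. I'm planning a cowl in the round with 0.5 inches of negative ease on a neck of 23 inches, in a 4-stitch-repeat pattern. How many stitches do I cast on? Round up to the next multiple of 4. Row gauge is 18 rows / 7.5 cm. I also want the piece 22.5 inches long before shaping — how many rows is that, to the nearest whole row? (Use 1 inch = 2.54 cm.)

Finished = 23 − 0.5 = 22.5 inches.
22.5 inches × 2.54 = 57.15 cm.
16/10 = 1.6 sts per cm; 57.15 × 1.6 = 91.44 sts.
Next multiple of 4 → 92.
22.5 inches = 57.15 cm; × 2.4 = 137.16 → 137 rows.

Cast on 92 stitches; work 137 rows.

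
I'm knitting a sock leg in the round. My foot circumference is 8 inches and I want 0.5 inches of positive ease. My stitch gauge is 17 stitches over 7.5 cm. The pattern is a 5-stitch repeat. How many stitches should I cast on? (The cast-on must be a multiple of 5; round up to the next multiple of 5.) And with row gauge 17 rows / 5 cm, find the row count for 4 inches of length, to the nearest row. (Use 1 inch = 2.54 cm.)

Finished = 8 + 0.5 = 8.5 inches.
8.5 inches × 2.54 = 21.59 cm.
17/7.5 = 2.267 sts per cm; 21.59 × 2.267 = 48.94 sts.
Next multiple of 5 → 50.
4 inches = 10.16 cm; × 3.4 = 34.54 → 35 rows.

Cast on 50 stitches; work 35 rows.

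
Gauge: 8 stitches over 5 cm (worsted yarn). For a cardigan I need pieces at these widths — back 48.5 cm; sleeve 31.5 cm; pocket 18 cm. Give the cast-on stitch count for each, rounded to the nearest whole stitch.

back 78; sleeve 50; pocket 29.

Rate = 8/5 = 1.6 sts per cm.
back: 48.5 × 1.6 = 77.60 → 78.
sleeve: 31.5 × 1.6 = 50.40 → 50.
pocket: 18 × 1.6 = 28.80 → 29.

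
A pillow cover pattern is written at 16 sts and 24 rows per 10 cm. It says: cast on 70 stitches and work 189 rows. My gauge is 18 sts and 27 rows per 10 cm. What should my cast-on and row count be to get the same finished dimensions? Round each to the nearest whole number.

Cast on 79 stitches; work 213 rows.

Stitches: 70 × 18/16 = 78.75 → 79.
Rows: 189 × 27/24 = 212.62 → 213.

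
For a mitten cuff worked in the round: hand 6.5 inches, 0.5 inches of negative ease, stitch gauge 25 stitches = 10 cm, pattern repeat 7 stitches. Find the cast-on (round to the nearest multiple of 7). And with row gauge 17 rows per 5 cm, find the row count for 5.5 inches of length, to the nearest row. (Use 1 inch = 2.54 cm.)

Cast on 35 stitches; work 47 rows.

Finished = 6.5 − 0.5 = 6 inches.
6 inches × 2.54 = 15.24 cm.
25/10 = 2.5 sts per cm; 15.24 × 2.5 = 38.10 sts.
Nearest multiple of 7 → 35.
5.5 inches = 13.97 cm; × 3.4 = 47.50 → 47 rows.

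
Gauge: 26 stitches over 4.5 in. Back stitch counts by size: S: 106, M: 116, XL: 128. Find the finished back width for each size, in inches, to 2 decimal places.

26/4.5 = 5.778 sts per in.
S: 106 / 5.778 = 18.346 → 18.35 in.
M: 116 / 5.778 = 20.077 → 20.08 in.
XL: 128 / 5.778 = 22.154 → 22.15 in.

S 18.35 inches; M 20.08 inches; XL 22.15 inches.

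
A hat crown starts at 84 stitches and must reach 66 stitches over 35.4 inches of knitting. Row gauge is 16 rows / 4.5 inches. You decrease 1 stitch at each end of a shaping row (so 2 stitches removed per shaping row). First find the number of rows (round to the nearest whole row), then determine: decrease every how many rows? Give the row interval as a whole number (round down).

Rows = 35.4 × 3.556 = 125.9 → 126 rows.
Stitches to remove: 18 → 9 shaping rows (at 2 st each).
126 / 9 = 14.00 → every 14 rows.

Decrease every 14th row.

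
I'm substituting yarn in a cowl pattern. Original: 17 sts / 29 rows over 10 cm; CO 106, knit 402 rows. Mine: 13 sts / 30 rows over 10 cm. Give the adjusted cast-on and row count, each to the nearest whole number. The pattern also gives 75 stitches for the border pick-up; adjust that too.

Stitches: 106 × 13/17 = 81.06 → 81.
Rows: 402 × 30/29 = 415.86 → 416.
border pick-up: 75 × 13/17 = 57.35 → 57.

Cast on 81 stitches; work 416 rows; border pick-up 57 stitches.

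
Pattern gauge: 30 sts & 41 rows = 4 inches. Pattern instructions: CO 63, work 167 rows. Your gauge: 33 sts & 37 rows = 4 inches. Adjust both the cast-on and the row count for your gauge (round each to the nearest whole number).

Stitches: 63 × 33/30 = 69.30 → 69.
Rows: 167 × 37/41 = 150.71 → 151.

Cast on 69 stitches; work 151 rows.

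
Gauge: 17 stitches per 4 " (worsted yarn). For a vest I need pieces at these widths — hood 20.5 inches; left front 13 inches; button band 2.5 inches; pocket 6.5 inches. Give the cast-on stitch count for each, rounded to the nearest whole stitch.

hood 87; left front 55; button band 11; pocket 28.

Rate = 17/4 = 4.25 sts per in.
hood: 20.5 × 4.25 = 87.12 → 87.
left front: 13 × 4.25 = 55.25 → 55.
button band: 2.5 × 4.25 = 10.62 → 11.
pocket: 6.5 × 4.25 = 27.62 → 28.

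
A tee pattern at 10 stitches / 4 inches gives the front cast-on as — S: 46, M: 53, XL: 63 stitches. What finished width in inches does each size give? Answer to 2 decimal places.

S 18.40 inches; M 21.20 inches; XL 25.20 inches.

10/4 = 2.5 sts per in.
S: 46 / 2.5 = 18.400 → 18.40 in.
M: 53 / 2.5 = 21.200 → 21.20 in.
XL: 63 / 2.5 = 25.200 → 25.20 in.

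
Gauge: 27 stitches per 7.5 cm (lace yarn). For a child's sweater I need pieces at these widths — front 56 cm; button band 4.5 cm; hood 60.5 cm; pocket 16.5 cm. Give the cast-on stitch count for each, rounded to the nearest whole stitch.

front 202; button band 16; hood 218; pocket 59.

Rate = 27/7.5 = 3.6 sts per cm.
front: 56 × 3.6 = 201.60 → 202.
button band: 4.5 × 3.6 = 16.20 → 16.
hood: 60.5 × 3.6 = 217.80 → 218.
pocket: 16.5 × 3.6 = 59.40 → 59.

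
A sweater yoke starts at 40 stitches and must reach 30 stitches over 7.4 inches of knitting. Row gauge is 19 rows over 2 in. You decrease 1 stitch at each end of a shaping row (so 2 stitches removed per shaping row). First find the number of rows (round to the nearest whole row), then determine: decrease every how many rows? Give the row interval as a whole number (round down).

Rows = 7.4 × 9.5 = 70.3 → 70 rows.
Stitches to remove: 10 → 5 shaping rows (at 2 st each).
70 / 5 = 14.00 → every 14 rows.

Decrease every 14th row.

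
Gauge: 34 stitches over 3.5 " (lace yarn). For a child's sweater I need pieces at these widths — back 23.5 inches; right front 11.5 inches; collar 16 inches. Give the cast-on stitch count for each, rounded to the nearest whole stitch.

Rate = 34/3.5 = 9.714 sts per in.
back: 23.5 × 9.714 = 228.29 → 228.
right front: 11.5 × 9.714 = 111.71 → 112.
collar: 16 × 9.714 = 155.43 → 155.

back 228; right front 112; collar 155.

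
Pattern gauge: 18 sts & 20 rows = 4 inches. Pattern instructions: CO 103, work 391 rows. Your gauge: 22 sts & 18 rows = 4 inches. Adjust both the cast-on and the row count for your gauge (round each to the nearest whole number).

Cast on 126 stitches; work 352 rows.

Stitches: 103 × 22/18 = 125.89 → 126.
Rows: 391 × 18/20 = 351.90 → 352.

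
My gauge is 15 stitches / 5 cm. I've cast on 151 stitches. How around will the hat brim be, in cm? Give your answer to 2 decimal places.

50.33 cm.

15 stitches / 5 cm = 3 stitches per cm.
151 / 3 = 50.333 cm.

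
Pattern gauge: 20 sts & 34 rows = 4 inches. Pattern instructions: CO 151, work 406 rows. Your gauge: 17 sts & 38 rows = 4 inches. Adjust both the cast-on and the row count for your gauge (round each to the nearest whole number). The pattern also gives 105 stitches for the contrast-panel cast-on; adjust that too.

Stitches: 151 × 17/20 = 128.35 → 128.
Rows: 406 × 38/34 = 453.76 → 454.
contrast-panel cast-on: 105 × 17/20 = 89.25 → 89.

Cast on 128 stitches; work 454 rows; contrast-panel cast-on 89 stitches.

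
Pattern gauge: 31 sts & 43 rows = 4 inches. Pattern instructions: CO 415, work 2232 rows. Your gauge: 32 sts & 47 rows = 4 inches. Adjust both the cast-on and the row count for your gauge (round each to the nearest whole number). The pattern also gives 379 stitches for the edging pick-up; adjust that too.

Cast on 428 stitches; work 2440 rows; edging pick-up 391 stitches.

Stitches: 415 × 32/31 = 428.39 → 428.
Rows: 2232 × 47/43 = 2439.63 → 2440.
edging pick-up: 379 × 32/31 = 391.23 → 391.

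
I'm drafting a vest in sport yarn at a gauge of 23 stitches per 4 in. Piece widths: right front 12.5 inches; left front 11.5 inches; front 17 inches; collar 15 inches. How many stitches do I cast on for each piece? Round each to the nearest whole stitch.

right front 72; left front 66; front 98; collar 86.

Rate = 23/4 = 5.75 sts per in.
right front: 12.5 × 5.75 = 71.88 → 72.
left front: 11.5 × 5.75 = 66.12 → 66.
front: 17 × 5.75 = 97.75 → 98.
collar: 15 × 5.75 = 86.25 → 86.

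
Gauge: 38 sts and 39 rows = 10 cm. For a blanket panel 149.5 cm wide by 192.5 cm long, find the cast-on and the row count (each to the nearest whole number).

Cast on 568 stitches and work 751 rows.

Stitch gauge = 38/10 = 3.8 sts/cm; 149.5 × 3.8 = 568.10 → 568 sts.
Row gauge = 39/10 = 3.9 rows/cm; 192.5 × 3.9 = 750.75 → 751 rows.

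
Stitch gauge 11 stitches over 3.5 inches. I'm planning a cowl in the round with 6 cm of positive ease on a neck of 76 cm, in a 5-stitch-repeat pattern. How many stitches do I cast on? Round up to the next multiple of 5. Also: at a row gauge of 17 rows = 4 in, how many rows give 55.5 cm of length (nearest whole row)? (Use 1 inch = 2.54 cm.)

Finished = 76 + 6 = 82 cm.
82 cm × 1/2.54 = 32.28 inches.
11/3.5 = 3.143 sts per in; 32.28 × 3.143 = 101.46 sts.
Next multiple of 5 → 105.
55.5 cm = 21.85 inches; × 4.25 = 92.86 → 93 rows.

Cast on 105 stitches; work 93 rows.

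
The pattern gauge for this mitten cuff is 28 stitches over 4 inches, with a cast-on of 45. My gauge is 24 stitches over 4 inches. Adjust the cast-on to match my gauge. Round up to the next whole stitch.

Cast on 39 stitches.

Scale factor = 24 / 28 = 0.857.
45 × 24 / 28 = 38.57 sts.
→ 39 sts.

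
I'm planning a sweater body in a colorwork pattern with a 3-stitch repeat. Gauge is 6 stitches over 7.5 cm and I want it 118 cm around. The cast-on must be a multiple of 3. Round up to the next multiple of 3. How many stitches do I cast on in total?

Cast on 96 stitches.

6 / 7.5 = 0.8 sts per cm.
118 × 0.8 = 94.40 sts.
Next multiple of 3: 96.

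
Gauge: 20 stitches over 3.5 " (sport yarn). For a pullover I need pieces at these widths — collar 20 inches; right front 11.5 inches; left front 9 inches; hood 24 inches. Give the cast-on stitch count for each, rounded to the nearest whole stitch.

collar 114; right front 66; left front 51; hood 137.

Rate = 20/3.5 = 5.714 sts per in.
collar: 20 × 5.714 = 114.29 → 114.
right front: 11.5 × 5.714 = 65.71 → 66.
left front: 9 × 5.714 = 51.43 → 51.
hood: 24 × 5.714 = 137.14 → 137.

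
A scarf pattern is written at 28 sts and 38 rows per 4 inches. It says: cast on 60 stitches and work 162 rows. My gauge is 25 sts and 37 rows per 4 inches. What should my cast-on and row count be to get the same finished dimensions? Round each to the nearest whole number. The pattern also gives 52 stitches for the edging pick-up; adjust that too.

Cast on 54 stitches; work 158 rows; edging pick-up 46 stitches.

Stitches: 60 × 25/28 = 53.57 → 54.
Rows: 162 × 37/38 = 157.74 → 158.
edging pick-up: 52 × 25/28 = 46.43 → 46.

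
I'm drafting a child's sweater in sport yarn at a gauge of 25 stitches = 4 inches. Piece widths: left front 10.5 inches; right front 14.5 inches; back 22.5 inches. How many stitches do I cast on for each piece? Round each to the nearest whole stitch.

Rate = 25/4 = 6.25 sts per in.
left front: 10.5 × 6.25 = 65.62 → 66.
right front: 14.5 × 6.25 = 90.62 → 91.
back: 22.5 × 6.25 = 140.62 → 141.

left front 66; right front 91; back 141.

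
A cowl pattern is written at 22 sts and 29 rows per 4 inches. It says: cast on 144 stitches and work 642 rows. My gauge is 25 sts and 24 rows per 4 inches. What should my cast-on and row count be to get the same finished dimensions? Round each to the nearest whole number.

Cast on 164 stitches; work 531 rows.

Stitches: 144 × 25/22 = 163.64 → 164.
Rows: 642 × 24/29 = 531.31 → 531.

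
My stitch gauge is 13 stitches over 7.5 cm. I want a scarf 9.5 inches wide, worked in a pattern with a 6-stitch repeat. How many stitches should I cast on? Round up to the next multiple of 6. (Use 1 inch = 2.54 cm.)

CO 42 sts.

9.5 in = 9.5 × 2.54 = 24.13 cm.
13 / 7.5 = 1.733 sts/cm.
24.13 × 1.733 = 41.83 sts.
→ 42.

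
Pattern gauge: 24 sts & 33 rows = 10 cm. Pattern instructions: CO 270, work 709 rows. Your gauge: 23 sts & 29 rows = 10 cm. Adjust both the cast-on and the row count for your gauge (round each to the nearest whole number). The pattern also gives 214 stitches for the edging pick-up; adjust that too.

Stitches: 270 × 23/24 = 258.75 → 259.
Rows: 709 × 29/33 = 623.06 → 623.
edging pick-up: 214 × 23/24 = 205.08 → 205.

Cast on 259 stitches; work 623 rows; edging pick-up 205 stitches.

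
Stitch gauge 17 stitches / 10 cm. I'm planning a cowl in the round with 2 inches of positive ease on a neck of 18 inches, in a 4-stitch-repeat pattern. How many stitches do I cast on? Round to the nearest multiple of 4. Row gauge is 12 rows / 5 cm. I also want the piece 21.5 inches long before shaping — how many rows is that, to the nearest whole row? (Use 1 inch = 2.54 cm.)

Finished = 18 + 2 = 20 inches.
20 inches × 2.54 = 50.80 cm.
17/10 = 1.7 sts per cm; 50.80 × 1.7 = 86.36 sts.
Nearest multiple of 4 → 88.
21.5 inches = 54.61 cm; × 2.4 = 131.06 → 131 rows.

Cast on 88 stitches; work 131 rows.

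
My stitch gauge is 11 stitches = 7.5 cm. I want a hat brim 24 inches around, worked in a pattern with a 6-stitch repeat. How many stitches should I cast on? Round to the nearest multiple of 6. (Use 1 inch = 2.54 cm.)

24 in = 24 × 2.54 = 60.96 cm.
11 / 7.5 = 1.467 sts/cm.
60.96 × 1.467 = 89.41 sts.
→ 90.

Cast on 90 stitches.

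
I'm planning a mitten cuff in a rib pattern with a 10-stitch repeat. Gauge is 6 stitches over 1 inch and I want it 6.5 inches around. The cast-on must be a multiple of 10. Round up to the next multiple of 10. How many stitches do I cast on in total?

Cast on 40 stitches.

6 / 1 = 6 sts per inch.
6.5 × 6 = 39.00 sts.
Next multiple of 10: 40.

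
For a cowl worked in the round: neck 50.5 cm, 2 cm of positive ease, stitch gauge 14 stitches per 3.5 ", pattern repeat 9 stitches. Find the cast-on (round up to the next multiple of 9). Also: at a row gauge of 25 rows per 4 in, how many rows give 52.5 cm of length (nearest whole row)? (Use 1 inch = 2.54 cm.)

Cast on 90 stitches; work 129 rows.

Finished = 50.5 + 2 = 52.5 cm.
52.5 cm × 1/2.54 = 20.67 inches.
14/3.5 = 4 sts per in; 20.67 × 4 = 82.68 sts.
Next multiple of 9 → 90.
52.5 cm = 20.67 inches; × 6.25 = 129.18 → 129 rows.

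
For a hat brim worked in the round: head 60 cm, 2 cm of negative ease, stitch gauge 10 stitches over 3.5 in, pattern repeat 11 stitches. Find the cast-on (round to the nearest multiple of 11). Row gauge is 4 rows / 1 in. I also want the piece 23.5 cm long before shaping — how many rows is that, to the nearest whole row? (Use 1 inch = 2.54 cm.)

Finished = 60 − 2 = 58 cm.
58 cm × 1/2.54 = 22.83 inches.
10/3.5 = 2.857 sts per in; 22.83 × 2.857 = 65.24 sts.
Nearest multiple of 11 → 66.
23.5 cm = 9.25 inches; × 4 = 37.01 → 37 rows.

Cast on 66 stitches; work 37 rows.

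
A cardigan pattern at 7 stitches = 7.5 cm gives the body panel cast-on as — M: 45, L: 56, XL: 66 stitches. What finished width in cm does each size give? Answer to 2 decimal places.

7/7.5 = 0.933 sts per cm.
M: 45 / 0.933 = 48.214 → 48.21 cm.
L: 56 / 0.933 = 60.000 → 60.00 cm.
XL: 66 / 0.933 = 70.714 → 70.71 cm.

M 48.21 cm; L 60.00 cm; XL 70.71 cm.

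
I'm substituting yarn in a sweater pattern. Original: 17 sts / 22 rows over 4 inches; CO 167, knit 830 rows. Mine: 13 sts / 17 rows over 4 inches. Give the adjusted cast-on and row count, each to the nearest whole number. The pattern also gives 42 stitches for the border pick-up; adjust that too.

Cast on 128 stitches; work 641 rows; border pick-up 32 stitches.

Stitches: 167 × 13/17 = 127.71 → 128.
Rows: 830 × 17/22 = 641.36 → 641.
border pick-up: 42 × 13/17 = 32.12 → 32.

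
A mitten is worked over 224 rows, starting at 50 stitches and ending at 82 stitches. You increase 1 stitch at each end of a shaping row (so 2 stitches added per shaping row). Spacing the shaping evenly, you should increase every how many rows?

Increase every 14th row.

Stitches to add: |82 − 50| = 32.
Shaping rows needed: 32 / 2 = 16.
224 rows / 16 = every 14 rows.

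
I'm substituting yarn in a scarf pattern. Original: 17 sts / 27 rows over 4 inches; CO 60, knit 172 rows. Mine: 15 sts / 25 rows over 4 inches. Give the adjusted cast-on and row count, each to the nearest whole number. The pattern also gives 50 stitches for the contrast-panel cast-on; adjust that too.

Stitches: 60 × 15/17 = 52.94 → 53.
Rows: 172 × 25/27 = 159.26 → 159.
contrast-panel cast-on: 50 × 15/17 = 44.12 → 44.

Cast on 53 stitches; work 159 rows; contrast-panel cast-on 44 stitches.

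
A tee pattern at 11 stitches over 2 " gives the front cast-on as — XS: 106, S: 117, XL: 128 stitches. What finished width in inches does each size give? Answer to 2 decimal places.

XS 19.27 inches; S 21.27 inches; XL 23.27 inches.

11/2 = 5.5 sts per in.
XS: 106 / 5.5 = 19.273 → 19.27 in.
S: 117 / 5.5 = 21.273 → 21.27 in.
XL: 128 / 5.5 = 23.273 → 23.27 in.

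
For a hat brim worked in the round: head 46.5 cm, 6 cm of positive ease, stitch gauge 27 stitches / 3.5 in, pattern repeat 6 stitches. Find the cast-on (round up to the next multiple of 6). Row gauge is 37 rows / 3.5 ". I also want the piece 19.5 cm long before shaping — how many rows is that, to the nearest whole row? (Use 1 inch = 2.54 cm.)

Cast on 162 stitches; work 81 rows.

Finished = 46.5 + 6 = 52.5 cm.
52.5 cm × 1/2.54 = 20.67 inches.
27/3.5 = 7.714 sts per in; 20.67 × 7.714 = 159.45 sts.
Next multiple of 6 → 162.
19.5 cm = 7.68 inches; × 10.571 = 81.16 → 81 rows.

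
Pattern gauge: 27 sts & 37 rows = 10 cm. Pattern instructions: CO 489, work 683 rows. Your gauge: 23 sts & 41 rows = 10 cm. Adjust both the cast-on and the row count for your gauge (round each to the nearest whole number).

Cast on 417 stitches; work 757 rows.

Stitches: 489 × 23/27 = 416.56 → 417.
Rows: 683 × 41/37 = 756.84 → 757.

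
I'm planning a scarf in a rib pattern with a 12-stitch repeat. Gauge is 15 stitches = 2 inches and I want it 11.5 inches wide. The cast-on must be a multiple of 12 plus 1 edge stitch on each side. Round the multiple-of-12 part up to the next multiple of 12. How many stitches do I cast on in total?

98 stitches.

15 / 2 = 7.5 sts per inch.
11.5 × 7.5 = 86.25 sts.
Less 2 edge sts → 84.25 for the repeat.
Next multiple of 12: 96.
Add back 2 edge sts → 98.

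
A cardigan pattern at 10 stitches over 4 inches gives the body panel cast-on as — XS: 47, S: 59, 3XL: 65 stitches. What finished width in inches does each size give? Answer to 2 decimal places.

10/4 = 2.5 sts per in.
XS: 47 / 2.5 = 18.800 → 18.80 in.
S: 59 / 2.5 = 23.600 → 23.60 in.
3XL: 65 / 2.5 = 26.000 → 26.00 in.

XS 18.80 inches; S 23.60 inches; 3XL 26.00 inches.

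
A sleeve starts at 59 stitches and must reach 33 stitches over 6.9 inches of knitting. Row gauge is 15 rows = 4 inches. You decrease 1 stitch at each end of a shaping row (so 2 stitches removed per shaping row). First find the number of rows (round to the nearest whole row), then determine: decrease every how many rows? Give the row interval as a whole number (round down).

Decrease every 2nd row.

Rows = 6.9 × 3.75 = 25.9 → 26 rows.
Stitches to remove: 26 → 13 shaping rows (at 2 st each).
26 / 13 = 2.00 → every 2 rows.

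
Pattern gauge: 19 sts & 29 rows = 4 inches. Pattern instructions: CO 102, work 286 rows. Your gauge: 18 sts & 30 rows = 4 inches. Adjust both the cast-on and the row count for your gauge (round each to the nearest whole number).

Stitches: 102 × 18/19 = 96.63 → 97.
Rows: 286 × 30/29 = 295.86 → 296.

Cast on 97 stitches; work 296 rows.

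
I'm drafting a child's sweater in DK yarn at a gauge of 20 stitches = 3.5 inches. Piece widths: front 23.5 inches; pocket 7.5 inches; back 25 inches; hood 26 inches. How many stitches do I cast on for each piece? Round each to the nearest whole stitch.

front 134; pocket 43; back 143; hood 149.

Rate = 20/3.5 = 5.714 sts per in.
front: 23.5 × 5.714 = 134.29 → 134.
pocket: 7.5 × 5.714 = 42.86 → 43.
back: 25 × 5.714 = 142.86 → 143.
hood: 26 × 5.714 = 148.57 → 149.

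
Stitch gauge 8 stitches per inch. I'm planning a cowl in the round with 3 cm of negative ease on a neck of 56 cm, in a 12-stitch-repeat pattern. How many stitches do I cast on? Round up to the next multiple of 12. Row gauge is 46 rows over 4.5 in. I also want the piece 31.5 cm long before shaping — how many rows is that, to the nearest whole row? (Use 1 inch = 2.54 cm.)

Finished = 56 − 3 = 53 cm.
53 cm × 1/2.54 = 20.87 inches.
8/1 = 8 sts per in; 20.87 × 8 = 166.93 sts.
Next multiple of 12 → 168.
31.5 cm = 12.40 inches; × 10.222 = 126.77 → 127 rows.

Cast on 168 stitches; work 127 rows.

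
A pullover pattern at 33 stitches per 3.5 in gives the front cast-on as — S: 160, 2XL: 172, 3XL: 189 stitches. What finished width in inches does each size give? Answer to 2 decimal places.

S 16.97 inches; 2XL 18.24 inches; 3XL 20.05 inches.

33/3.5 = 9.429 sts per in.
S: 160 / 9.429 = 16.970 → 16.97 in.
2XL: 172 / 9.429 = 18.242 → 18.24 in.
3XL: 189 / 9.429 = 20.045 → 20.05 in.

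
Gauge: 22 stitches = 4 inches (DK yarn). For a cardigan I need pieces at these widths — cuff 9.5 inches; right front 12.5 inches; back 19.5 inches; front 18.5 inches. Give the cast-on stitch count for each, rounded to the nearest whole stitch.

Rate = 22/4 = 5.5 sts per in.
cuff: 9.5 × 5.5 = 52.25 → 52.
right front: 12.5 × 5.5 = 68.75 → 69.
back: 19.5 × 5.5 = 107.25 → 107.
front: 18.5 × 5.5 = 101.75 → 102.

cuff 52; right front 69; back 107; front 102.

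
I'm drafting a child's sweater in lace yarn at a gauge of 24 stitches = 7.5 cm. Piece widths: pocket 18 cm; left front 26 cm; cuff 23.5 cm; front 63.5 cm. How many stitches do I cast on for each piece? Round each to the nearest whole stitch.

Rate = 24/7.5 = 3.2 sts per cm.
pocket: 18 × 3.2 = 57.60 → 58.
left front: 26 × 3.2 = 83.20 → 83.
cuff: 23.5 × 3.2 = 75.20 → 75.
front: 63.5 × 3.2 = 203.20 → 203.

pocket 58; left front 83; cuff 75; front 203.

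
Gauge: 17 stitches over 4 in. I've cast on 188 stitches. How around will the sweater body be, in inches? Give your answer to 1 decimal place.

44.2 inches.

17 stitches / 4 inch = 4.25 stitches per inch.
188 / 4.25 = 44.24 inches.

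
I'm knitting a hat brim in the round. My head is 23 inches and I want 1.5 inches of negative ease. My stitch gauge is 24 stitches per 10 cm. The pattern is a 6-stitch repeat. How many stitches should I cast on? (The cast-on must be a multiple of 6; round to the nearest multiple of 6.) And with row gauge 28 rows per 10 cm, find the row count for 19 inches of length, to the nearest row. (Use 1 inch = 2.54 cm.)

Finished = 23 − 1.5 = 21.5 inches.
21.5 inches × 2.54 = 54.61 cm.
24/10 = 2.4 sts per cm; 54.61 × 2.4 = 131.06 sts.
Nearest multiple of 6 → 132.
19 inches = 48.26 cm; × 2.8 = 135.13 → 135 rows.

Cast on 132 stitches; work 135 rows.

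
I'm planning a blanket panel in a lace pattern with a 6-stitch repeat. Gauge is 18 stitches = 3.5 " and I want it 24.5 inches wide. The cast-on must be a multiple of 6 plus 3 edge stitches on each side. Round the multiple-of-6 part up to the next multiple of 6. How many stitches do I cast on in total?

126 stitches.

18 / 3.5 = 5.143 sts per inch.
24.5 × 5.143 = 126.00 sts.
Less 6 edge sts → 120.00 for the repeat.
Next multiple of 6: 120.
Add back 6 edge sts → 126.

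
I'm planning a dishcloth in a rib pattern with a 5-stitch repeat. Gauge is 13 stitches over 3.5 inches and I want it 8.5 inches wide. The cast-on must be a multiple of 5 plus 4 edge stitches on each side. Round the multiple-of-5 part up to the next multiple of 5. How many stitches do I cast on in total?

33 stitches.

13 / 3.5 = 3.714 sts per inch.
8.5 × 3.714 = 31.57 sts.
Less 8 edge sts → 23.57 for the repeat.
Next multiple of 5: 25.
Add back 8 edge sts → 33.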